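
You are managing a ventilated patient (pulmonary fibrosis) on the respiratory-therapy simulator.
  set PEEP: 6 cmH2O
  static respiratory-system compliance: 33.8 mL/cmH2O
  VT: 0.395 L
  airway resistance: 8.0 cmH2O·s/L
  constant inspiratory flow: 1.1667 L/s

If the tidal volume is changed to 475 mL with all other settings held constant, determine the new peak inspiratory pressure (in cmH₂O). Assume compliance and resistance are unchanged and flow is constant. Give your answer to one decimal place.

29.4

PIP = Vt/C + R·V̇ + PEEP (constant-flow equation of motion).
Only the elastic term changes: ΔPIP = ΔVt / C = (475 − 395) / 33.8 = 2.367 cmH2O.
Original PIP = 395/33.8 + 8.0×1.1667 + 6 = 27.02 cmH2O; new PIP = 27.02 + (2.367) = 29.387 cmH2O.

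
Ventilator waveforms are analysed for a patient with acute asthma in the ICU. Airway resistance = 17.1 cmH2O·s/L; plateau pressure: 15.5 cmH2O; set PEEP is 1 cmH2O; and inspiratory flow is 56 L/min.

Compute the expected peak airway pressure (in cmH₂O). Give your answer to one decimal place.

Flow: 56 L/min ÷ 60 = 0.9333 L/s.
PIP = Pplat + Raw × flow = 15.5 + 17.1 × 0.9333 = 15.5 + 15.959 = 31.459 cmH2O.

31.5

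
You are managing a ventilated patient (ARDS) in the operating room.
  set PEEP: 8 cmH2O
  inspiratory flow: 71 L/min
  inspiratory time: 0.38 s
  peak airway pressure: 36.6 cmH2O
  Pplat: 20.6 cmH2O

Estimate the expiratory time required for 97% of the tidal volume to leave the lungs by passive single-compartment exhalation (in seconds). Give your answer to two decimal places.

Flow: 71 L/min ÷ 60 = 1.1833 L/s.
Vt = flow × Ti = 1.1833 L/s × 0.38 s × 1000 mL/L = 449.65 mL.
R = (PIP − Pplat)/V̇ = (36.6 − 20.6) / 1.1833 = 16.0/1.1833 = 13.522 cmH2O·s/L.
C = Vt/(Pplat − PEEP) = 449.65 / (20.6 − 8) = 449.65/12.6 = 35.687 mL/cmH2O.
τ = R × C = 13.522 × 0.03569 L/cmH2O = 0.4826 s.
t = −τ·ln(1 − 0.97) = −0.4826·ln(0.03) = 1.692 s.

1.69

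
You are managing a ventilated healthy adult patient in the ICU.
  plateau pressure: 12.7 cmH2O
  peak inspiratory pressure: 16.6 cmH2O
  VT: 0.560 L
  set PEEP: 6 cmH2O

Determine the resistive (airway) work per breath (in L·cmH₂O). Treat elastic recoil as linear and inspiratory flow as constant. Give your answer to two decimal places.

2.18

With constant inspiratory flow the resistive pressure is constant at PIP − Pplat = 16.6 − 12.7 = 3.9 cmH2O, so resistive work = 3.9 × 0.560 = 2.184 L·cmH2O.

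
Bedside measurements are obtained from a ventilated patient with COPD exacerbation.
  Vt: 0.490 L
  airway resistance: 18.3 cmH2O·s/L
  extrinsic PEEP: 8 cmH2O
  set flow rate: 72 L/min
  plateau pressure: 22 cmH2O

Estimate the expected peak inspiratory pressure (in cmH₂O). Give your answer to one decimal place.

44.0

Flow: 72 L/min ÷ 60 = 1.2 L/s.
PIP = Pplat + Raw × flow = 22 + 18.3 × 1.2 = 22 + 21.96 = 43.96 cmH2O.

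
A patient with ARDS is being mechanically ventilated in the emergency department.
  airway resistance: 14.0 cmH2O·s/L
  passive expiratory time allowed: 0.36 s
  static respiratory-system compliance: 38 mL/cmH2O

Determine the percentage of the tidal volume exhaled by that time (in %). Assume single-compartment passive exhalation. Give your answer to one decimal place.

τ = R × C = 14.0 × 38 mL/cmH2O = 14.0 × 0.038 L/cmH2O = 0.532 s.
Passive exhalation: V(t)/V₀ = e^(−t/τ) = e^(−0.36/0.532) = 0.5083.
Fraction exhaled = 1 − 0.5083 = 0.4917 → 49.17%.

49.2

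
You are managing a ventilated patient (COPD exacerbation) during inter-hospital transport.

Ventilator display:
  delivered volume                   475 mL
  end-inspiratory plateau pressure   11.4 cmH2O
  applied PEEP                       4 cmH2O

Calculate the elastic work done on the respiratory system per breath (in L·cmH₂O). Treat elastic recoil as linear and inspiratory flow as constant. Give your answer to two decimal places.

1.76

Elastic work ≈ ½ × (Pplat − PEEP) × Vt = 0.5 × (11.4 − 4) × 0.475 L = 0.5 × 7.4 × 0.475 = 1.758 L·cmH2O.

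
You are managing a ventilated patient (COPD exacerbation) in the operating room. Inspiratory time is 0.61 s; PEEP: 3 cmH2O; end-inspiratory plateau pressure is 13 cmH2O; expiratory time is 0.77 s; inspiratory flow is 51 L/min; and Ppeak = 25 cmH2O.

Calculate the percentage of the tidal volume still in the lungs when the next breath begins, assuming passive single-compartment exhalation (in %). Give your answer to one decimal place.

34.9

Flow: 51 L/min ÷ 60 = 0.85 L/s.
Vt = flow × Ti = 0.85 L/s × 0.61 s × 1000 mL/L = 518.5 mL.
R = (PIP − Pplat)/V̇ = (25 − 13) / 0.85 = 12.0/0.85 = 14.118 cmH2O·s/L.
C = Vt/(Pplat − PEEP) = 518.5 / (13 − 3) = 518.5/10.0 = 51.85 mL/cmH2O.
τ = R × C = 14.118 × 0.05185 L/cmH2O = 0.732 s.
Fraction remaining at end-expiration = e^(−Te/τ) = e^(−0.77/0.732) = 0.3493 → 34.93%.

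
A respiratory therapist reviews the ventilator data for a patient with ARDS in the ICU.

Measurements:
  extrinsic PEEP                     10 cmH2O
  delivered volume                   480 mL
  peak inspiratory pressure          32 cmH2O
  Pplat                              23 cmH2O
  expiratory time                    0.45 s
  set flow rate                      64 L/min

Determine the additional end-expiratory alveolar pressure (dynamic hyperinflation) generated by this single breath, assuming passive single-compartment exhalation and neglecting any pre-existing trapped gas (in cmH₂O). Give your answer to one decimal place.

3.1

Flow: 64 L/min ÷ 60 = 1.0667 L/s.
R = (PIP − Pplat)/V̇ = (32 − 23) / 1.0667 = 9.0/1.0667 = 8.437 cmH2O·s/L.
C = Vt/(Pplat − PEEP) = 480.0 / (23 − 10) = 480.0/13.0 = 36.923 mL/cmH2O.
τ = R × C = 8.437 × 0.03692 L/cmH2O = 0.3115 s.
Fraction remaining = e^(−Te/τ) = e^(−0.45/0.3115) = 0.2358; trapped volume = 480.0 × 0.2358 = 113.18 mL.
Additional alveolar pressure from trapping ≈ V_trapped / C = 113.18 / 36.923 = 3.065 cmH2O.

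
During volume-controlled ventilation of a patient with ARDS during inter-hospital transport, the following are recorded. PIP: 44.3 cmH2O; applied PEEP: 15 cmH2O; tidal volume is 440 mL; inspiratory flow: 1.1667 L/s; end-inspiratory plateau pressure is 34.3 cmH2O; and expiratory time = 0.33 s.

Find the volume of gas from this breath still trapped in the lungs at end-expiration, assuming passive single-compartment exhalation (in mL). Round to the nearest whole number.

R = (PIP − Pplat)/V̇ = (44.3 − 34.3) / 1.1667 = 10.0/1.1667 = 8.571 cmH2O·s/L.
C = Vt/(Pplat − PEEP) = 440.0 / (34.3 − 15) = 440.0/19.3 = 22.798 mL/cmH2O.
τ = R × C = 8.571 × 0.0228 L/cmH2O = 0.1954 s.
Fraction remaining = e^(−Te/τ) = e^(−0.33/0.1954) = 0.1847.
Trapped volume = 440.0 × 0.1847 = 81.268 mL.

81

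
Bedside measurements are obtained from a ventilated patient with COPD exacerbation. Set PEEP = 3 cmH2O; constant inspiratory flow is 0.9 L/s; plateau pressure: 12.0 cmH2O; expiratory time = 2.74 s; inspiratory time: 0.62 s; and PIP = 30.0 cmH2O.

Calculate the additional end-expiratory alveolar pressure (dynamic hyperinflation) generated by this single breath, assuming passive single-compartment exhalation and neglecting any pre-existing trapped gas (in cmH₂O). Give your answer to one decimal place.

Vt = flow × Ti = 0.9 L/s × 0.62 s × 1000 mL/L = 558.0 mL.
R = (PIP − Pplat)/V̇ = (30.0 − 12.0) / 0.9 = 18.0/0.9 = 20.0 cmH2O·s/L.
C = Vt/(Pplat − PEEP) = 558.0 / (12.0 − 3) = 558.0/9.0 = 62.0 mL/cmH2O.
τ = R × C = 20.0 × 0.062 L/cmH2O = 1.24 s.
Fraction remaining = e^(−Te/τ) = e^(−2.74/1.24) = 0.1097; trapped volume = 558.0 × 0.1097 = 61.213 mL.
Additional alveolar pressure from trapping ≈ V_trapped / C = 61.213 / 62.0 = 0.9873 cmH2O.

1.0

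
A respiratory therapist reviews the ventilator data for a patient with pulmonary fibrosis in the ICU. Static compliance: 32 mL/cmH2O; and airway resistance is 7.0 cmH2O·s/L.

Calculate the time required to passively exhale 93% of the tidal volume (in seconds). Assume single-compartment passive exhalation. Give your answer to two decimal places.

0.60

τ = R × C = 7.0 × 32 mL/cmH2O = 7.0 × 0.032 L/cmH2O = 0.224 s.
Exhaled fraction f = 1 − e^(−t/τ) → t = −τ·ln(1 − f) = −0.224·ln(0.07) = 0.5957 s.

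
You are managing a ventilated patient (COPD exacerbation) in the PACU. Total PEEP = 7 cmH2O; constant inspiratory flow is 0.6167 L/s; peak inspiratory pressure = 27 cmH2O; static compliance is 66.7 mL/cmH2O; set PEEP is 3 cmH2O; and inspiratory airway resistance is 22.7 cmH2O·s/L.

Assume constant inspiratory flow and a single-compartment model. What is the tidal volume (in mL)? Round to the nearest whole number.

Total PEEP = 7 cmH2O (set 3 + intrinsic 4); this is the baseline alveolar pressure.
Equation of motion (constant flow): PIP = Vt/C + R·V̇ + PEEP.
Vt/C = PIP − R·V̇ − PEEP = 27 − 13.999 − 7 = 6.001 cmH2O.
Vt = C × 6.001 = 66.7 × 6.001 = 400.27 mL.

400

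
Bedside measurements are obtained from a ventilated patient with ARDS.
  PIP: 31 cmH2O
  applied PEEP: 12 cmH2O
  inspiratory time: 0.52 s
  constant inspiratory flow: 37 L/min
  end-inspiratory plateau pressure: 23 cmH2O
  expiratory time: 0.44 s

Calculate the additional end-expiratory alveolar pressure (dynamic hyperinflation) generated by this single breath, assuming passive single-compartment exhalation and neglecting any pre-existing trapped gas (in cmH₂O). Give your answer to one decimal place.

Flow: 37 L/min ÷ 60 = 0.6167 L/s.
Vt = flow × Ti = 0.6167 L/s × 0.52 s × 1000 mL/L = 320.68 mL.
R = (PIP − Pplat)/V̇ = (31 − 23) / 0.6167 = 8.0/0.6167 = 12.972 cmH2O·s/L.
C = Vt/(Pplat − PEEP) = 320.68 / (23 − 12) = 320.68/11.0 = 29.153 mL/cmH2O.
τ = R × C = 12.972 × 0.02915 L/cmH2O = 0.3781 s.
Fraction remaining = e^(−Te/τ) = e^(−0.44/0.3781) = 0.3123; trapped volume = 320.68 × 0.3123 = 100.15 mL.
Additional alveolar pressure from trapping ≈ V_trapped / C = 100.15 / 29.153 = 3.435 cmH2O.

3.4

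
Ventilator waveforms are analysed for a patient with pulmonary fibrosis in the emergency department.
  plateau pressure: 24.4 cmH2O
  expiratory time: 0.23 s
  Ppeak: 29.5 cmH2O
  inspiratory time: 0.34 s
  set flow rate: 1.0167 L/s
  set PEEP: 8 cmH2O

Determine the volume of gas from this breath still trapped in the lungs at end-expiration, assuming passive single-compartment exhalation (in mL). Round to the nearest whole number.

Vt = flow × Ti = 1.0167 L/s × 0.34 s × 1000 mL/L = 345.68 mL.
R = (PIP − Pplat)/V̇ = (29.5 − 24.4) / 1.0167 = 5.1/1.0167 = 5.016 cmH2O·s/L.
C = Vt/(Pplat − PEEP) = 345.68 / (24.4 − 8) = 345.68/16.4 = 21.078 mL/cmH2O.
τ = R × C = 5.016 × 0.02108 L/cmH2O = 0.1057 s.
Fraction remaining = e^(−Te/τ) = e^(−0.23/0.1057) = 0.1135.
Trapped volume = 345.68 × 0.1135 = 39.235 mL.

39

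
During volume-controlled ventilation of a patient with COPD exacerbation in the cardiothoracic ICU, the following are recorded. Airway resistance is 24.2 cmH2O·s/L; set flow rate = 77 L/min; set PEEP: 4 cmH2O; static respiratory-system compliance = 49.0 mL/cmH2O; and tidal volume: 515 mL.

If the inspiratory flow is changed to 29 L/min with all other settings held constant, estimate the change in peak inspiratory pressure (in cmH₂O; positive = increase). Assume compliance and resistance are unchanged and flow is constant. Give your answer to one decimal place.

-19.4

Flow: 77 L/min ÷ 60 = 1.2833 L/s.
New flow: 29 L/min ÷ 60 = 0.4833 L/s.
PIP = Vt/C + R·V̇ + PEEP (constant-flow equation of motion).
Only the resistive term changes: ΔPIP = R × ΔV̇ = 24.2 × (0.4833 − 1.2833) = 24.2 × -0.8 = -19.36 cmH2O.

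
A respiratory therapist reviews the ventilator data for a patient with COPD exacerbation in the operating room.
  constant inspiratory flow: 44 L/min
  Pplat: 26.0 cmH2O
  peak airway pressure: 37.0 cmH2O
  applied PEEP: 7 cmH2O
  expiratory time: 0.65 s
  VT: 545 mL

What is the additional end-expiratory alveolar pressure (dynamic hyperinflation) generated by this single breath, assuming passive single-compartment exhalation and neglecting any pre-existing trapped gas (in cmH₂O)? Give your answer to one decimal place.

4.2

Flow: 44 L/min ÷ 60 = 0.7333 L/s.
R = (PIP − Pplat)/V̇ = (37.0 − 26.0) / 0.7333 = 11.0/0.7333 = 15.001 cmH2O·s/L.
C = Vt/(Pplat − PEEP) = 545.0 / (26.0 − 7) = 545.0/19.0 = 28.684 mL/cmH2O.
τ = R × C = 15.001 × 0.02868 L/cmH2O = 0.4302 s.
Fraction remaining = e^(−Te/τ) = e^(−0.65/0.4302) = 0.2207; trapped volume = 545.0 × 0.2207 = 120.28 mL.
Additional alveolar pressure from trapping ≈ V_trapped / C = 120.28 / 28.684 = 4.193 cmH2O.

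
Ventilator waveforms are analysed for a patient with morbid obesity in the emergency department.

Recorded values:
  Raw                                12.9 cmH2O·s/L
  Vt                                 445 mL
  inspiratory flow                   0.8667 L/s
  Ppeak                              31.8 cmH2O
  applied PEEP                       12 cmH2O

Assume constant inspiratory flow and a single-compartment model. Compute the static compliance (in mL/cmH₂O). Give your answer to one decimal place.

51.6

Equation of motion (constant flow): PIP = Vt/C + R·V̇ + PEEP.
Vt/C = PIP − R·V̇ − PEEP = 31.8 − 12.9×0.8667 − 12 = 31.8 − 11.18 − 12 = 8.62 cmH2O.
C = Vt / 8.62 = 445 / 8.62 = 51.624 mL/cmH2O.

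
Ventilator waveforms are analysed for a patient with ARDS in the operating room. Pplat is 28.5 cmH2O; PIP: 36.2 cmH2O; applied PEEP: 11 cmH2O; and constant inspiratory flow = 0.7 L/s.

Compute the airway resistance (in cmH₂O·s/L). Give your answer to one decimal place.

11.0

Raw = (PIP − Pplat) / flow = (36.2 − 28.5) / 0.7 = 7.7 / 0.7 = 11.0 cmH2O·s/L.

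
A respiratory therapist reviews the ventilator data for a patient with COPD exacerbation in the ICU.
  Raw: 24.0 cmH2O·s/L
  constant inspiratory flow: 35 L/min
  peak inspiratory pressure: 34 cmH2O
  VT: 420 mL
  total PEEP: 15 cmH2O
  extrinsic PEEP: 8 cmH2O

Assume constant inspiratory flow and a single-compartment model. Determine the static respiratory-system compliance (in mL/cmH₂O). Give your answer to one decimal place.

84.0

Flow: 35 L/min ÷ 60 = 0.5833 L/s.
Total PEEP = 15 cmH2O (set 8 + intrinsic 7); this is the baseline alveolar pressure.
Equation of motion (constant flow): PIP = Vt/C + R·V̇ + PEEP.
Vt/C = PIP − R·V̇ − PEEP = 34 − 24.0×0.5833 − 15 = 34 − 13.999 − 15 = 5.001 cmH2O.
C = Vt / 5.001 = 420 / 5.001 = 83.983 mL/cmH2O.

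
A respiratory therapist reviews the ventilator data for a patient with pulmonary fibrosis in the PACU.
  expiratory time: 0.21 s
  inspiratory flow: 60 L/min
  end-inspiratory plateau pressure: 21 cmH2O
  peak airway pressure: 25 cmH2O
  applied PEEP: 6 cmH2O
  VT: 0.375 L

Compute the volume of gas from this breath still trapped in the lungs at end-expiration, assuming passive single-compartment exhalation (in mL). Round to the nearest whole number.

46

Flow: 60 L/min ÷ 60 = 1 L/s.
R = (PIP − Pplat)/V̇ = (25 − 21) / 1 = 4.0/1 = 4.0 cmH2O·s/L.
C = Vt/(Pplat − PEEP) = 375.0 / (21 − 6) = 375.0/15.0 = 25.0 mL/cmH2O.
τ = R × C = 4.0 × 0.025 L/cmH2O = 0.1 s.
Fraction remaining = e^(−Te/τ) = e^(−0.21/0.1) = 0.1225.
Trapped volume = 375.0 × 0.1225 = 45.938 mL.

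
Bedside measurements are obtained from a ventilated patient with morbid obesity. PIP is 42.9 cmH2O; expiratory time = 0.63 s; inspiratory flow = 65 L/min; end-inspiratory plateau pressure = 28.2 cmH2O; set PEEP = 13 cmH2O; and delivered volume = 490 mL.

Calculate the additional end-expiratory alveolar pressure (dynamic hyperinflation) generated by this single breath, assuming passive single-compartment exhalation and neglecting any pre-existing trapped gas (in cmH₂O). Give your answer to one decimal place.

3.6

Flow: 65 L/min ÷ 60 = 1.0833 L/s.
R = (PIP − Pplat)/V̇ = (42.9 − 28.2) / 1.0833 = 14.7/1.0833 = 13.57 cmH2O·s/L.
C = Vt/(Pplat − PEEP) = 490.0 / (28.2 − 13) = 490.0/15.2 = 32.237 mL/cmH2O.
τ = R × C = 13.57 × 0.03224 L/cmH2O = 0.4375 s.
Fraction remaining = e^(−Te/τ) = e^(−0.63/0.4375) = 0.2369; trapped volume = 490.0 × 0.2369 = 116.08 mL.
Additional alveolar pressure from trapping ≈ V_trapped / C = 116.08 / 32.237 = 3.601 cmH2O.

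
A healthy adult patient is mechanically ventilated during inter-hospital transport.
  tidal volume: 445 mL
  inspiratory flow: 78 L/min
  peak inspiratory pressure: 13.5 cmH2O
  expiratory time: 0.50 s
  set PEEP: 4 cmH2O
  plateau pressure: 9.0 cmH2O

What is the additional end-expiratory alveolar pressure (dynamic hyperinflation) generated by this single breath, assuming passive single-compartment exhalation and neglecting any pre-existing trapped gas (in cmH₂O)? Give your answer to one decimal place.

Flow: 78 L/min ÷ 60 = 1.3 L/s.
R = (PIP − Pplat)/V̇ = (13.5 − 9.0) / 1.3 = 4.5/1.3 = 3.462 cmH2O·s/L.
C = Vt/(Pplat − PEEP) = 445.0 / (9.0 − 4) = 445.0/5.0 = 89.0 mL/cmH2O.
τ = R × C = 3.462 × 0.089 L/cmH2O = 0.3081 s.
Fraction remaining = e^(−Te/τ) = e^(−0.50/0.3081) = 0.1973; trapped volume = 445.0 × 0.1973 = 87.799 mL.
Additional alveolar pressure from trapping ≈ V_trapped / C = 87.799 / 89.0 = 0.9865 cmH2O.

1.0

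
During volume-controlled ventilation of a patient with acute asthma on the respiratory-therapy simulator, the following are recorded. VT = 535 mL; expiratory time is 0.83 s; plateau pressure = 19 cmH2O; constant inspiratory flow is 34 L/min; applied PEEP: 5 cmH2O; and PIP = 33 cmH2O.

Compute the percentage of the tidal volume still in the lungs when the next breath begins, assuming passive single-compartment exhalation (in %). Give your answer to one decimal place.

41.5

Flow: 34 L/min ÷ 60 = 0.5667 L/s.
R = (PIP − Pplat)/V̇ = (33 − 19) / 0.5667 = 14.0/0.5667 = 24.704 cmH2O·s/L.
C = Vt/(Pplat − PEEP) = 535.0 / (19 − 5) = 535.0/14.0 = 38.214 mL/cmH2O.
τ = R × C = 24.704 × 0.03821 L/cmH2O = 0.9439 s.
Fraction remaining at end-expiration = e^(−Te/τ) = e^(−0.83/0.9439) = 0.4151 → 41.51%.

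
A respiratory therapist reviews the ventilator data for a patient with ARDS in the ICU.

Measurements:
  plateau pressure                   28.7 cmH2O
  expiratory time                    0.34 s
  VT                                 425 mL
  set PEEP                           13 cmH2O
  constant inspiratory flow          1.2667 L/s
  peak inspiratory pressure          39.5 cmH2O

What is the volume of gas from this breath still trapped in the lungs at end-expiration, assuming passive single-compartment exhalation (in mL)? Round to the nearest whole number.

R = (PIP − Pplat)/V̇ = (39.5 − 28.7) / 1.2667 = 10.8/1.2667 = 8.526 cmH2O·s/L.
C = Vt/(Pplat − PEEP) = 425.0 / (28.7 − 13) = 425.0/15.7 = 27.07 mL/cmH2O.
τ = R × C = 8.526 × 0.02707 L/cmH2O = 0.2308 s.
Fraction remaining = e^(−Te/τ) = e^(−0.34/0.2308) = 0.2292.
Trapped volume = 425.0 × 0.2292 = 97.41 mL.

97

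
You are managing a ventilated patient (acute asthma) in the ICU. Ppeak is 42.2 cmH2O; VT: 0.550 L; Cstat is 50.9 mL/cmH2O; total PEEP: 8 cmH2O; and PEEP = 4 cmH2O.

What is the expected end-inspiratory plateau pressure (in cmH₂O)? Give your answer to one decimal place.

18.8

End-expiratory occlusion gives total PEEP = 8 cmH2O (intrinsic PEEP = 8 − 4 = 4). Use total PEEP for the elastic gradient.
Pplat = PEEPtotal + Vt / Cstat = 8 + 550 / 50.9 = 8 + 10.806 = 18.806 cmH2O.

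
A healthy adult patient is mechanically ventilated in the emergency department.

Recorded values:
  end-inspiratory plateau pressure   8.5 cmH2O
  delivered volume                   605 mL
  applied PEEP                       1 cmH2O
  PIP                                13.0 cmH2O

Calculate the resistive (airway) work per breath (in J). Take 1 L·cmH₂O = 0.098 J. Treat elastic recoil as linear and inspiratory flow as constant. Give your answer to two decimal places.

0.27

With constant inspiratory flow the resistive pressure is constant at PIP − Pplat = 13.0 − 8.5 = 4.5 cmH2O, so resistive work = 4.5 × 0.605 = 2.723 L·cmH2O.
× 0.098 J/(L·cmH2O) → 0.2669 J.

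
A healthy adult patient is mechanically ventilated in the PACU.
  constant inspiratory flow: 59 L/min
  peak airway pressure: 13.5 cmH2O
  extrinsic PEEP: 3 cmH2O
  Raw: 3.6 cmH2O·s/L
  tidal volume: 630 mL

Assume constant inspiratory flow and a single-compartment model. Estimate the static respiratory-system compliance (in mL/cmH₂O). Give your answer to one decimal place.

90.5

Flow: 59 L/min ÷ 60 = 0.9833 L/s.
Equation of motion (constant flow): PIP = Vt/C + R·V̇ + PEEP.
Vt/C = PIP − R·V̇ − PEEP = 13.5 − 3.6×0.9833 − 3 = 13.5 − 3.54 − 3 = 6.96 cmH2O.
C = Vt / 6.96 = 630 / 6.96 = 90.517 mL/cmH2O.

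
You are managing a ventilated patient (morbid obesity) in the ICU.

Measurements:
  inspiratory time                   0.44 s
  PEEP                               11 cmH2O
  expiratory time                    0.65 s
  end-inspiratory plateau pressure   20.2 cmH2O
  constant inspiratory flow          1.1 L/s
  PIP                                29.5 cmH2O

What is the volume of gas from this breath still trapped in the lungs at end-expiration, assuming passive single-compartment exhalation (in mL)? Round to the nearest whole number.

Vt = flow × Ti = 1.1 L/s × 0.44 s × 1000 mL/L = 484.0 mL.
R = (PIP − Pplat)/V̇ = (29.5 − 20.2) / 1.1 = 9.3/1.1 = 8.455 cmH2O·s/L.
C = Vt/(Pplat − PEEP) = 484.0 / (20.2 − 11) = 484.0/9.2 = 52.609 mL/cmH2O.
τ = R × C = 8.455 × 0.05261 L/cmH2O = 0.4448 s.
Fraction remaining = e^(−Te/τ) = e^(−0.65/0.4448) = 0.2319.
Trapped volume = 484.0 × 0.2319 = 112.24 mL.

112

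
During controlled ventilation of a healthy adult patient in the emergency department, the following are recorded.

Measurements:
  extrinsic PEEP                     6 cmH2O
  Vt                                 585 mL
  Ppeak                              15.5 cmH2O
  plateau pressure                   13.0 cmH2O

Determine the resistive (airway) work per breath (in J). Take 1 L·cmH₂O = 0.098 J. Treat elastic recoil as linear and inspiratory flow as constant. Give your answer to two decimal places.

With constant inspiratory flow the resistive pressure is constant at PIP − Pplat = 15.5 − 13.0 = 2.5 cmH2O, so resistive work = 2.5 × 0.585 = 1.463 L·cmH2O.
× 0.098 J/(L·cmH2O) → 0.1434 J.

0.14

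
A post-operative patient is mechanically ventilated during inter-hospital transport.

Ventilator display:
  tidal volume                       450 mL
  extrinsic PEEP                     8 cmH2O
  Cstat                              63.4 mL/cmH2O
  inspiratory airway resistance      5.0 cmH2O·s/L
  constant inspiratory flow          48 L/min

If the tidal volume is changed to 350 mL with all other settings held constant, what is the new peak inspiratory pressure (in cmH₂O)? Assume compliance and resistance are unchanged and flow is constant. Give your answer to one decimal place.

Flow: 48 L/min ÷ 60 = 0.8 L/s.
PIP = Vt/C + R·V̇ + PEEP (constant-flow equation of motion).
Only the elastic term changes: ΔPIP = ΔVt / C = (350 − 450) / 63.4 = -1.577 cmH2O.
Original PIP = 450/63.4 + 5.0×0.8 + 8 = 19.098 cmH2O; new PIP = 19.098 + (-1.577) = 17.521 cmH2O.

17.5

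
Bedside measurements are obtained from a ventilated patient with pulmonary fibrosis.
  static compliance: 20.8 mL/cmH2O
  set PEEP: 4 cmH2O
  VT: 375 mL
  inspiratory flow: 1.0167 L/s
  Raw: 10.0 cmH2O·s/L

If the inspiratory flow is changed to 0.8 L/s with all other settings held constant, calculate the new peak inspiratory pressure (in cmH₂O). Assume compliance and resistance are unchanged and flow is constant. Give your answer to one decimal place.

30.0

PIP = Vt/C + R·V̇ + PEEP (constant-flow equation of motion).
Only the resistive term changes: ΔPIP = R × ΔV̇ = 10.0 × (0.8 − 1.0167) = 10.0 × -0.2167 = -2.167 cmH2O.
Original PIP = 375/20.8 + 10.0×1.0167 + 4 = 32.196 cmH2O; new PIP = 32.196 + (-2.167) = 30.029 cmH2O.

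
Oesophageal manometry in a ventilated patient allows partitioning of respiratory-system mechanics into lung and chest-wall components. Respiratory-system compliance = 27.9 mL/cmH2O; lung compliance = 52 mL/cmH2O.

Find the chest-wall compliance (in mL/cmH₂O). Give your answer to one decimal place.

1/Ccw = 1/Crs − 1/CL.
1/Ccw = 1/27.9 − 1/52 = 0.01661.
Ccw = 60.205 mL/cmH2O.

60.2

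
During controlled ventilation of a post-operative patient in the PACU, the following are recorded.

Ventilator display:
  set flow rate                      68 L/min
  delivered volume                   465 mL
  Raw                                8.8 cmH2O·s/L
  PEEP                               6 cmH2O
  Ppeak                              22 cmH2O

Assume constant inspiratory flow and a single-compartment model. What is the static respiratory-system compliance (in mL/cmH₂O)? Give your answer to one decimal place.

77.2

Flow: 68 L/min ÷ 60 = 1.1333 L/s.
Equation of motion (constant flow): PIP = Vt/C + R·V̇ + PEEP.
Vt/C = PIP − R·V̇ − PEEP = 22 − 8.8×1.1333 − 6 = 22 − 9.973 − 6 = 6.027 cmH2O.
C = Vt / 6.027 = 465 / 6.027 = 77.153 mL/cmH2O.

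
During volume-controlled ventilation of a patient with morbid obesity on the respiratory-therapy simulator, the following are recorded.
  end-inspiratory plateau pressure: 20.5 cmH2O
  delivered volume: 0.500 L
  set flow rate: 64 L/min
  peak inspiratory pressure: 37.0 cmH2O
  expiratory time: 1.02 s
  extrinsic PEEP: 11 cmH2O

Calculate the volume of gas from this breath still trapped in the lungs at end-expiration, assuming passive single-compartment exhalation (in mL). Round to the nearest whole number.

143

Flow: 64 L/min ÷ 60 = 1.0667 L/s.
R = (PIP − Pplat)/V̇ = (37.0 − 20.5) / 1.0667 = 16.5/1.0667 = 15.468 cmH2O·s/L.
C = Vt/(Pplat − PEEP) = 500.0 / (20.5 − 11) = 500.0/9.5 = 52.632 mL/cmH2O.
τ = R × C = 15.468 × 0.05263 L/cmH2O = 0.8141 s.
Fraction remaining = e^(−Te/τ) = e^(−1.02/0.8141) = 0.2857.
Trapped volume = 500.0 × 0.2857 = 142.85 mL.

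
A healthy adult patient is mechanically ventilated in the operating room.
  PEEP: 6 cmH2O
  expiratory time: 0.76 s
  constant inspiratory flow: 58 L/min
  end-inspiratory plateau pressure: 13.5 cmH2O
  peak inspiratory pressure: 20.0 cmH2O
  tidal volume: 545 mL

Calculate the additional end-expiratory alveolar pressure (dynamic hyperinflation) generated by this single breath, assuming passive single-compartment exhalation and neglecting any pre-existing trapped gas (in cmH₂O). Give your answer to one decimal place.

Flow: 58 L/min ÷ 60 = 0.9667 L/s.
R = (PIP − Pplat)/V̇ = (20.0 − 13.5) / 0.9667 = 6.5/0.9667 = 6.724 cmH2O·s/L.
C = Vt/(Pplat − PEEP) = 545.0 / (13.5 − 6) = 545.0/7.5 = 72.667 mL/cmH2O.
τ = R × C = 6.724 × 0.07267 L/cmH2O = 0.4886 s.
Fraction remaining = e^(−Te/τ) = e^(−0.76/0.4886) = 0.2111; trapped volume = 545.0 × 0.2111 = 115.05 mL.
Additional alveolar pressure from trapping ≈ V_trapped / C = 115.05 / 72.667 = 1.583 cmH2O.

1.6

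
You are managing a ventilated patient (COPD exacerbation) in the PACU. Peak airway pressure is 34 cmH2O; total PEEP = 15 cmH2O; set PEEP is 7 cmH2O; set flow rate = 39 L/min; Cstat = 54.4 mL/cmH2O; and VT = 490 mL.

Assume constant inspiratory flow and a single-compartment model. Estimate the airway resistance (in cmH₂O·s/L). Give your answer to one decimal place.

Flow: 39 L/min ÷ 60 = 0.65 L/s.
Total PEEP = 15 cmH2O (set 7 + intrinsic 8); this is the baseline alveolar pressure.
Equation of motion (constant flow): PIP = Vt/C + R·V̇ + PEEP.
R·V̇ = PIP − Vt/C − PEEP = 34 − 490/54.4 − 15 = 34 − 9.007 − 15 = 9.993 cmH2O.
R = 9.993 / 0.65 = 15.374 cmH2O·s/L.

15.4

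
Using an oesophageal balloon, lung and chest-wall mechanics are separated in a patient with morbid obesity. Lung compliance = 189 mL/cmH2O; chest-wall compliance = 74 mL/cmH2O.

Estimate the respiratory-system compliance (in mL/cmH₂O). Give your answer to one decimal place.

Lung and chest wall are elastances in series: 1/Crs = 1/CL + 1/Ccw.
1/Crs = 1/189 + 1/74 = 0.0188.
Crs = 53.191 mL/cmH2O.

53.2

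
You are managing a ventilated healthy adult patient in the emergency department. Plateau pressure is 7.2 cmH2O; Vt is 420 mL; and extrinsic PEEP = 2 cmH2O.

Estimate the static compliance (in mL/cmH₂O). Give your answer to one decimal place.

80.8

Cstat = Vt / (Pplat − PEEP) = 420 / (7.2 − 2) = 420 / 5.2 = 80.769 mL/cmH2O.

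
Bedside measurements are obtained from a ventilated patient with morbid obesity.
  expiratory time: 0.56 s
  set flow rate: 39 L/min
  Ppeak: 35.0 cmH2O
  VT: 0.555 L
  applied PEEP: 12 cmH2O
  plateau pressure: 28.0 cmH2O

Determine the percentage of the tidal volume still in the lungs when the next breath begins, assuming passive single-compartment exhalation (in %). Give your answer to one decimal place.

Flow: 39 L/min ÷ 60 = 0.65 L/s.
R = (PIP − Pplat)/V̇ = (35.0 − 28.0) / 0.65 = 7.0/0.65 = 10.769 cmH2O·s/L.
C = Vt/(Pplat − PEEP) = 555.0 / (28.0 − 12) = 555.0/16.0 = 34.688 mL/cmH2O.
τ = R × C = 10.769 × 0.03469 L/cmH2O = 0.3736 s.
Fraction remaining at end-expiration = e^(−Te/τ) = e^(−0.56/0.3736) = 0.2234 → 22.34%.

22.3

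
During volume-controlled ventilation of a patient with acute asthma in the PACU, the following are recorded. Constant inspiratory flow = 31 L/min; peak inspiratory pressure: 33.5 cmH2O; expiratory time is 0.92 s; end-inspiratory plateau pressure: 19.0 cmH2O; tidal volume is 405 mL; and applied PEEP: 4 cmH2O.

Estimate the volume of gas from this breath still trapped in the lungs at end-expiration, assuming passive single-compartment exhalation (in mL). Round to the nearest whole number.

120

Flow: 31 L/min ÷ 60 = 0.5167 L/s.
R = (PIP − Pplat)/V̇ = (33.5 − 19.0) / 0.5167 = 14.5/0.5167 = 28.063 cmH2O·s/L.
C = Vt/(Pplat − PEEP) = 405.0 / (19.0 − 4) = 405.0/15.0 = 27.0 mL/cmH2O.
τ = R × C = 28.063 × 0.027 L/cmH2O = 0.7577 s.
Fraction remaining = e^(−Te/τ) = e^(−0.92/0.7577) = 0.2969.
Trapped volume = 405.0 × 0.2969 = 120.24 mL.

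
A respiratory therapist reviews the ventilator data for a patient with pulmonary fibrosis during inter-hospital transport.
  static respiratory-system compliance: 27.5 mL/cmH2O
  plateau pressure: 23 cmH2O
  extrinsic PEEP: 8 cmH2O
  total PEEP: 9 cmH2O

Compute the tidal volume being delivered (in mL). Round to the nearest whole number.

End-expiratory occlusion gives total PEEP = 9 cmH2O (intrinsic PEEP = 9 − 8 = 1). Use total PEEP for the elastic gradient.
Vt = Cstat × (Pplat − PEEPtotal) = 27.5 × (23 − 9) = 27.5 × 14.0 = 385.0 mL.

385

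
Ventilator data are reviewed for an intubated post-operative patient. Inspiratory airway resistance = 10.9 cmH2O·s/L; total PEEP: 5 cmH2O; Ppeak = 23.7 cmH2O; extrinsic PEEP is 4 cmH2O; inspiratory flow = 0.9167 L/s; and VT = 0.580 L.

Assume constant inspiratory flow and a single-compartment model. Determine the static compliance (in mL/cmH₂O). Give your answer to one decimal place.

66.6

Total PEEP = 5 cmH2O (set 4 + intrinsic 1); this is the baseline alveolar pressure.
Equation of motion (constant flow): PIP = Vt/C + R·V̇ + PEEP.
Vt/C = PIP − R·V̇ − PEEP = 23.7 − 10.9×0.9167 − 5 = 23.7 − 9.992 − 5 = 8.708 cmH2O.
C = Vt / 8.708 = 580 / 8.708 = 66.605 mL/cmH2O.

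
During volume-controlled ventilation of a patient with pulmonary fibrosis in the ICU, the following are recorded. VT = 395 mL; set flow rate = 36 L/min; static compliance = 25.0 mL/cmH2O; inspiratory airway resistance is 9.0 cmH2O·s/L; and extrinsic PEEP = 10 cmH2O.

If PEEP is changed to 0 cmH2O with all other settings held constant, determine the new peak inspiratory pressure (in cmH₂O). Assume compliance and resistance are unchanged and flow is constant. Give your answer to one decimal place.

Flow: 36 L/min ÷ 60 = 0.6 L/s.
PIP = Vt/C + R·V̇ + PEEP (constant-flow equation of motion).
Only the baseline term changes: ΔPIP = ΔPEEP = 0 − 10 = -10.0 cmH2O.
Original PIP = 395/25.0 + 9.0×0.6 + 10 = 31.2 cmH2O; new PIP = 31.2 + (-10.0) = 21.2 cmH2O.

21.2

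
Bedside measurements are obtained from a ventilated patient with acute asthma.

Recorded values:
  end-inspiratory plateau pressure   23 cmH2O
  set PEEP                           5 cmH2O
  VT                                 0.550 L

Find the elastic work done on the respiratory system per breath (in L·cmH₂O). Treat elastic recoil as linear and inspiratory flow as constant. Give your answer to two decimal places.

Elastic work ≈ ½ × (Pplat − PEEP) × Vt = 0.5 × (23 − 5) × 0.550 L = 0.5 × 18.0 × 0.550 = 4.95 L·cmH2O.

4.95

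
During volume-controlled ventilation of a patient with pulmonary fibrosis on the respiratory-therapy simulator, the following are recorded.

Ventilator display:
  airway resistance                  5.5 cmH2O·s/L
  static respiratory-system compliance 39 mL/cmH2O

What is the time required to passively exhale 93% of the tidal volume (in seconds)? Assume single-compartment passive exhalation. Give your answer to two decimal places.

τ = R × C = 5.5 × 39 mL/cmH2O = 5.5 × 0.039 L/cmH2O = 0.2145 s.
Exhaled fraction f = 1 − e^(−t/τ) → t = −τ·ln(1 − f) = −0.2145·ln(0.07) = 0.5704 s.

0.57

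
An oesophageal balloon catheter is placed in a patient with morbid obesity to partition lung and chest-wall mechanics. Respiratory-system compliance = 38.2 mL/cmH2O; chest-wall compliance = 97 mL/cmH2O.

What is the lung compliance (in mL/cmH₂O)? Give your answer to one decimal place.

1/CL = 1/Crs − 1/Ccw.
1/CL = 1/38.2 − 1/97 = 0.01587.
CL = 63.012 mL/cmH2O.

63.0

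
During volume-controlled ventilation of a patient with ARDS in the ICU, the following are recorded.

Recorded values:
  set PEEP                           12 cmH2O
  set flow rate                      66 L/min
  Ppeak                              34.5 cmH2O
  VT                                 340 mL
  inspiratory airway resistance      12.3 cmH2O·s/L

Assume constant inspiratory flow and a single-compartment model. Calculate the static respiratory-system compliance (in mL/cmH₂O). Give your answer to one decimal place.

Flow: 66 L/min ÷ 60 = 1.1 L/s.
Equation of motion (constant flow): PIP = Vt/C + R·V̇ + PEEP.
Vt/C = PIP − R·V̇ − PEEP = 34.5 − 12.3×1.1 − 12 = 34.5 − 13.53 − 12 = 8.97 cmH2O.
C = Vt / 8.97 = 340 / 8.97 = 37.904 mL/cmH2O.

37.9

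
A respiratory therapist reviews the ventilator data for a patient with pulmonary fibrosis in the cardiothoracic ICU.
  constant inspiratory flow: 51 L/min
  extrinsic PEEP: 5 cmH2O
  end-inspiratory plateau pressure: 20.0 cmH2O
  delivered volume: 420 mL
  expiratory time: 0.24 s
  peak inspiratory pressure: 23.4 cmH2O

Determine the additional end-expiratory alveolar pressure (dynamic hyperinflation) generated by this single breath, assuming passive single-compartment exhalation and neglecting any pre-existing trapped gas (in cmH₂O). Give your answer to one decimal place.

Flow: 51 L/min ÷ 60 = 0.85 L/s.
R = (PIP − Pplat)/V̇ = (23.4 − 20.0) / 0.85 = 3.4/0.85 = 4.0 cmH2O·s/L.
C = Vt/(Pplat − PEEP) = 420.0 / (20.0 − 5) = 420.0/15.0 = 28.0 mL/cmH2O.
τ = R × C = 4.0 × 0.028 L/cmH2O = 0.112 s.
Fraction remaining = e^(−Te/τ) = e^(−0.24/0.112) = 0.1173; trapped volume = 420.0 × 0.1173 = 49.266 mL.
Additional alveolar pressure from trapping ≈ V_trapped / C = 49.266 / 28.0 = 1.76 cmH2O.

1.8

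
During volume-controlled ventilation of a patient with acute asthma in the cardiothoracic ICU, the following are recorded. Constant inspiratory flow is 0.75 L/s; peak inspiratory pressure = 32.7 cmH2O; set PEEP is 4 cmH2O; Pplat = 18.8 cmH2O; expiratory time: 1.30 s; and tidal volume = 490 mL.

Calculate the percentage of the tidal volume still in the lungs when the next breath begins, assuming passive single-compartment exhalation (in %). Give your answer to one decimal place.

R = (PIP − Pplat)/V̇ = (32.7 − 18.8) / 0.75 = 13.9/0.75 = 18.533 cmH2O·s/L.
C = Vt/(Pplat − PEEP) = 490.0 / (18.8 − 4) = 490.0/14.8 = 33.108 mL/cmH2O.
τ = R × C = 18.533 × 0.03311 L/cmH2O = 0.6136 s.
Fraction remaining at end-expiration = e^(−Te/τ) = e^(−1.30/0.6136) = 0.1202 → 12.02%.

12.0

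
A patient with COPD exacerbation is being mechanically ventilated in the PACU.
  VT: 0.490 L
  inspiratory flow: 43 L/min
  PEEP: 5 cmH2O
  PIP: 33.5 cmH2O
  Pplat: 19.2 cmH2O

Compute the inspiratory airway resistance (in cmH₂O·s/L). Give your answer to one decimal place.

Flow: 43 L/min ÷ 60 = 0.7167 L/s.
Raw = (PIP − Pplat) / flow = (33.5 − 19.2) / 0.7167 = 14.3 / 0.7167 = 19.953 cmH2O·s/L.

20.0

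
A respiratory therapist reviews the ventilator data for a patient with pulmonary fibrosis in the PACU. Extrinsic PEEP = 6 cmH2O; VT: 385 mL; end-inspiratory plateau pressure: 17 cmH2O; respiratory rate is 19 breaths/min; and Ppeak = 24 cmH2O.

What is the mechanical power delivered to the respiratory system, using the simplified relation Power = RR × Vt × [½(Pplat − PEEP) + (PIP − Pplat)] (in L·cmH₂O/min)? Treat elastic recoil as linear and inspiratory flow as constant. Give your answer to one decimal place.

Per-breath work = Vt × [½(Pplat−PEEP) + (PIP−Pplat)] = 0.385 × [0.5×11.0 + 7.0] = 0.385 × 12.5 = 4.813 L·cmH2O.
Power = 19 × 4.813 = 91.447 L·cmH2O/min.

91.4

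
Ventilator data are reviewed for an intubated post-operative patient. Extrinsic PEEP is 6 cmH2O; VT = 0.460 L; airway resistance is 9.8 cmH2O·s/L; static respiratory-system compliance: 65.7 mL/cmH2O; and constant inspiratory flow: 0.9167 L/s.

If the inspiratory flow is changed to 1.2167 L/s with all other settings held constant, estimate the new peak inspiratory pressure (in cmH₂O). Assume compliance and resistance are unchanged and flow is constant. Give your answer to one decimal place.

24.9

PIP = Vt/C + R·V̇ + PEEP (constant-flow equation of motion).
Only the resistive term changes: ΔPIP = R × ΔV̇ = 9.8 × (1.2167 − 0.9167) = 9.8 × 0.3 = 2.94 cmH2O.
Original PIP = 460/65.7 + 9.8×0.9167 + 6 = 21.985 cmH2O; new PIP = 21.985 + (2.94) = 24.925 cmH2O.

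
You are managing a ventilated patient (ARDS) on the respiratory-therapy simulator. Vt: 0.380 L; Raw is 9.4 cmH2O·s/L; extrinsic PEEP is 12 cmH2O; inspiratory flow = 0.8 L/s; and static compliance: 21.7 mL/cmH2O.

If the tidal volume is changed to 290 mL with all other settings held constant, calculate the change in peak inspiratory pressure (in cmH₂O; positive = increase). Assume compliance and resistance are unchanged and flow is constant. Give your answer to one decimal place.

-4.1

PIP = Vt/C + R·V̇ + PEEP (constant-flow equation of motion).
Only the elastic term changes: ΔPIP = ΔVt / C = (290 − 380) / 21.7 = -4.147 cmH2O.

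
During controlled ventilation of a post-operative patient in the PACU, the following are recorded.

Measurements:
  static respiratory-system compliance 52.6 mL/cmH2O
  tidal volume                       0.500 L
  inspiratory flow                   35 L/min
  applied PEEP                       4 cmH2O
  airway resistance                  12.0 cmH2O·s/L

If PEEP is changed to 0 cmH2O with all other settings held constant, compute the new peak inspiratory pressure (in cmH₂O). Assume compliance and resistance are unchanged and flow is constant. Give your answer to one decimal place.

Flow: 35 L/min ÷ 60 = 0.5833 L/s.
PIP = Vt/C + R·V̇ + PEEP (constant-flow equation of motion).
Only the baseline term changes: ΔPIP = ΔPEEP = 0 − 4 = -4.0 cmH2O.
Original PIP = 500/52.6 + 12.0×0.5833 + 4 = 20.505 cmH2O; new PIP = 20.505 + (-4.0) = 16.505 cmH2O.

16.5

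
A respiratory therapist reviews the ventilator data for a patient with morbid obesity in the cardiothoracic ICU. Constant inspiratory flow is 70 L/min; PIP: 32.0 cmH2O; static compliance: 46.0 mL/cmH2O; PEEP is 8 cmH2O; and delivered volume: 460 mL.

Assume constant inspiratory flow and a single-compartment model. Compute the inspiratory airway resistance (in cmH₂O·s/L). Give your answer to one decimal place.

Flow: 70 L/min ÷ 60 = 1.1667 L/s.
Equation of motion (constant flow): PIP = Vt/C + R·V̇ + PEEP.
R·V̇ = PIP − Vt/C − PEEP = 32.0 − 460/46.0 − 8 = 32.0 − 10.0 − 8 = 14.0 cmH2O.
R = 14.0 / 1.1667 = 12.0 cmH2O·s/L.

12.0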